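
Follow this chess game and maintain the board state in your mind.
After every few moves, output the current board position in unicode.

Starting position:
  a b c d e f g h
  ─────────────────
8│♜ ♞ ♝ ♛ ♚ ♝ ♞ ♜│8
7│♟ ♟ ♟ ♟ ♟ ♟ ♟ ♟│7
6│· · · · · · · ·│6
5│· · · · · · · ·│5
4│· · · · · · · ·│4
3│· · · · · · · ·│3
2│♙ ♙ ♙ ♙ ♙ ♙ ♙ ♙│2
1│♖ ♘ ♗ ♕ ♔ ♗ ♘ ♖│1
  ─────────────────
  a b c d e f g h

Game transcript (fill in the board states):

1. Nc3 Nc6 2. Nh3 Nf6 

  a b c d e f g h
  ─────────────────
8│♜ · ♝ ♛ ♚ ♝ · ♜│8
7│♟ ♟ ♟ ♟ ♟ ♟ ♟ ♟│7
6│· · ♞ · · ♞ · ·│6
5│· · · · · · · ·│5
4│· · · · · · · ·│4
3│· · ♘ · · · · ♘│3
2│♙ ♙ ♙ ♙ ♙ ♙ ♙ ♙│2
1│♖ · ♗ ♕ ♔ ♗ · ♖│1
  ─────────────────
  a b c d e f g h

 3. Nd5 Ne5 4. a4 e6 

  a b c d e f g h
  ─────────────────
8│♜ · ♝ ♛ ♚ ♝ · ♜│8
7│♟ ♟ ♟ ♟ · ♟ ♟ ♟│7
6│· · · · ♟ ♞ · ·│6
5│· · · ♘ ♞ · · ·│5
4│♙ · · · · · · ·│4
3│· · · · · · · ♘│3
2│· ♙ ♙ ♙ ♙ ♙ ♙ ♙│2
1│♖ · ♗ ♕ ♔ ♗ · ♖│1
  ─────────────────
  a b c d e f g h

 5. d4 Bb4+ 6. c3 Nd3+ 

  a b c d e f g h
  ─────────────────
8│♜ · ♝ ♛ ♚ · · ♜│8
7│♟ ♟ ♟ ♟ · ♟ ♟ ♟│7
6│· · · · ♟ ♞ · ·│6
5│· · · ♘ · · · ·│5
4│♙ ♝ · ♙ · · · ·│4
3│· · ♙ ♞ · · · ♘│3
2│· ♙ · · ♙ ♙ ♙ ♙│2
1│♖ · ♗ ♕ ♔ ♗ · ♖│1
  ─────────────────
  a b c d e f g h

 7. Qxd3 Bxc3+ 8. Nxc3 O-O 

  a b c d e f g h
  ─────────────────
8│♜ · ♝ ♛ · ♜ ♚ ·│8
7│♟ ♟ ♟ ♟ · ♟ ♟ ♟│7
6│· · · · ♟ ♞ · ·│6
5│· · · · · · · ·│5
4│♙ · · ♙ · · · ·│4
3│· · ♘ ♕ · · · ♘│3
2│· ♙ · · ♙ ♙ ♙ ♙│2
1│♖ · ♗ · ♔ ♗ · ♖│1
  ─────────────────
  a b c d e f g h

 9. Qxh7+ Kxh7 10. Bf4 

  a b c d e f g h
  ─────────────────
8│♜ · ♝ ♛ · ♜ · ·│8
7│♟ ♟ ♟ ♟ · ♟ ♟ ♚│7
6│· · · · ♟ ♞ · ·│6
5│· · · · · · · ·│5
4│♙ · · ♙ · ♗ · ·│4
3│· · ♘ · · · · ♘│3
2│· ♙ · · ♙ ♙ ♙ ♙│2
1│♖ · · · ♔ ♗ · ♖│1
  ─────────────────
  a b c d e f g h


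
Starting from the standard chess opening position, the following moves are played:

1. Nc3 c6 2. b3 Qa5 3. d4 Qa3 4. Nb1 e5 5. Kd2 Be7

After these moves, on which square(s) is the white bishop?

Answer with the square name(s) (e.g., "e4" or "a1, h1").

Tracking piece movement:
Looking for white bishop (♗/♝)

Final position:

  a b c d e f g h
  ─────────────────
8│♜ ♞ ♝ · ♚ · ♞ ♜│8
7│♟ ♟ · ♟ ♝ ♟ ♟ ♟│7
6│· · ♟ · · · · ·│6
5│· · · · ♟ · · ·│5
4│· · · ♙ · · · ·│4
3│♛ ♙ · · · · · ·│3
2│♙ · ♙ ♔ ♙ ♙ ♙ ♙│2
1│♖ ♘ ♗ ♕ · ♗ ♘ ♖│1
  ─────────────────
  a b c d e f g h


c1, f1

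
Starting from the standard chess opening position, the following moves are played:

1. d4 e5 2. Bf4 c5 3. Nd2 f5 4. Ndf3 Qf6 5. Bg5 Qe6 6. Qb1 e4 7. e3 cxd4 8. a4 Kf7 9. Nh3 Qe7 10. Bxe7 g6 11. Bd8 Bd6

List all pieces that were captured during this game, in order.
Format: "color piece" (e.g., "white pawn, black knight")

Tracking captures:
  cxd4: captured white pawn
  Bxe7: captured black queen

white pawn, black queen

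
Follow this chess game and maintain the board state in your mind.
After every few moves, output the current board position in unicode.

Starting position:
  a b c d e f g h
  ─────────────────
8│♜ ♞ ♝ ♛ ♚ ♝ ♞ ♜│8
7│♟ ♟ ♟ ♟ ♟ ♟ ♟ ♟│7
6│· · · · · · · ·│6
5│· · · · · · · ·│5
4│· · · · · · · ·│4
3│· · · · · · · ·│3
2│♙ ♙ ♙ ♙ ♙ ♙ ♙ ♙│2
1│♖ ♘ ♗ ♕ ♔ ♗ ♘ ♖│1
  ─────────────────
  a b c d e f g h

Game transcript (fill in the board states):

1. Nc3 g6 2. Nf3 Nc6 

  a b c d e f g h
  ─────────────────
8│♜ · ♝ ♛ ♚ ♝ ♞ ♜│8
7│♟ ♟ ♟ ♟ ♟ ♟ · ♟│7
6│· · ♞ · · · ♟ ·│6
5│· · · · · · · ·│5
4│· · · · · · · ·│4
3│· · ♘ · · ♘ · ·│3
2│♙ ♙ ♙ ♙ ♙ ♙ ♙ ♙│2
1│♖ · ♗ ♕ ♔ ♗ · ♖│1
  ─────────────────
  a b c d e f g h

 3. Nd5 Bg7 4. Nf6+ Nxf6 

  a b c d e f g h
  ─────────────────
8│♜ · ♝ ♛ ♚ · · ♜│8
7│♟ ♟ ♟ ♟ ♟ ♟ ♝ ♟│7
6│· · ♞ · · ♞ ♟ ·│6
5│· · · · · · · ·│5
4│· · · · · · · ·│4
3│· · · · · ♘ · ·│3
2│♙ ♙ ♙ ♙ ♙ ♙ ♙ ♙│2
1│♖ · ♗ ♕ ♔ ♗ · ♖│1
  ─────────────────
  a b c d e f g h

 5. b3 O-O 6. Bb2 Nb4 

  a b c d e f g h
  ─────────────────
8│♜ · ♝ ♛ · ♜ ♚ ·│8
7│♟ ♟ ♟ ♟ ♟ ♟ ♝ ♟│7
6│· · · · · ♞ ♟ ·│6
5│· · · · · · · ·│5
4│· ♞ · · · · · ·│4
3│· ♙ · · · ♘ · ·│3
2│♙ ♗ ♙ ♙ ♙ ♙ ♙ ♙│2
1│♖ · · ♕ ♔ ♗ · ♖│1
  ─────────────────
  a b c d e f g h

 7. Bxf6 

  a b c d e f g h
  ─────────────────
8│♜ · ♝ ♛ · ♜ ♚ ·│8
7│♟ ♟ ♟ ♟ ♟ ♟ ♝ ♟│7
6│· · · · · ♗ ♟ ·│6
5│· · · · · · · ·│5
4│· ♞ · · · · · ·│4
3│· ♙ · · · ♘ · ·│3
2│♙ · ♙ ♙ ♙ ♙ ♙ ♙│2
1│♖ · · ♕ ♔ ♗ · ♖│1
  ─────────────────
  a b c d e f g h


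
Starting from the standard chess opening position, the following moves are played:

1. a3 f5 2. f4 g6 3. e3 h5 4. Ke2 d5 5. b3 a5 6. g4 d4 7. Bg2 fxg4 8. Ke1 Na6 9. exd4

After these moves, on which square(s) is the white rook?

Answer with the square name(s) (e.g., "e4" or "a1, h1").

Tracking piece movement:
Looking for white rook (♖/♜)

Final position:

  a b c d e f g h
  ─────────────────
8│♜ · ♝ ♛ ♚ ♝ ♞ ♜│8
7│· ♟ ♟ · ♟ · · ·│7
6│♞ · · · · · ♟ ·│6
5│♟ · · · · · · ♟│5
4│· · · ♙ · ♙ ♟ ·│4
3│♙ ♙ · · · · · ·│3
2│· · ♙ ♙ · · ♗ ♙│2
1│♖ ♘ ♗ ♕ ♔ · ♘ ♖│1
  ─────────────────
  a b c d e f g h


a1, h1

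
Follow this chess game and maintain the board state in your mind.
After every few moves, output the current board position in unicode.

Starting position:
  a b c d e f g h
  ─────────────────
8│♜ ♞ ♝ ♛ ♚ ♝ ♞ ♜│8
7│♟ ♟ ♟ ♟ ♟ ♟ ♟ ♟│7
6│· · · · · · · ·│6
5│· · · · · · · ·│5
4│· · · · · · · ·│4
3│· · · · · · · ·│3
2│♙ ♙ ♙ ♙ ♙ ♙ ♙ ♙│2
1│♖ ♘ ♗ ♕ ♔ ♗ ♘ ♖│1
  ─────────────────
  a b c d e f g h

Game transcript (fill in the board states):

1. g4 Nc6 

  a b c d e f g h
  ─────────────────
8│♜ · ♝ ♛ ♚ ♝ ♞ ♜│8
7│♟ ♟ ♟ ♟ ♟ ♟ ♟ ♟│7
6│· · ♞ · · · · ·│6
5│· · · · · · · ·│5
4│· · · · · · ♙ ·│4
3│· · · · · · · ·│3
2│♙ ♙ ♙ ♙ ♙ ♙ · ♙│2
1│♖ ♘ ♗ ♕ ♔ ♗ ♘ ♖│1
  ─────────────────
  a b c d e f g h

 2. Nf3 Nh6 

  a b c d e f g h
  ─────────────────
8│♜ · ♝ ♛ ♚ ♝ · ♜│8
7│♟ ♟ ♟ ♟ ♟ ♟ ♟ ♟│7
6│· · ♞ · · · · ♞│6
5│· · · · · · · ·│5
4│· · · · · · ♙ ·│4
3│· · · · · ♘ · ·│3
2│♙ ♙ ♙ ♙ ♙ ♙ · ♙│2
1│♖ ♘ ♗ ♕ ♔ ♗ · ♖│1
  ─────────────────
  a b c d e f g h

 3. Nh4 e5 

  a b c d e f g h
  ─────────────────
8│♜ · ♝ ♛ ♚ ♝ · ♜│8
7│♟ ♟ ♟ ♟ · ♟ ♟ ♟│7
6│· · ♞ · · · · ♞│6
5│· · · · ♟ · · ·│5
4│· · · · · · ♙ ♘│4
3│· · · · · · · ·│3
2│♙ ♙ ♙ ♙ ♙ ♙ · ♙│2
1│♖ ♘ ♗ ♕ ♔ ♗ · ♖│1
  ─────────────────
  a b c d e f g h



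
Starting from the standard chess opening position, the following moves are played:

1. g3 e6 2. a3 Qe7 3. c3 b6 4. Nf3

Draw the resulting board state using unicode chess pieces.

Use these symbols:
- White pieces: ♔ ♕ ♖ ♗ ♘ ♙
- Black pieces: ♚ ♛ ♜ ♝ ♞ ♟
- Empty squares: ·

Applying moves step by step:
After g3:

♜ ♞ ♝ ♛ ♚ ♝ ♞ ♜
♟ ♟ ♟ ♟ ♟ ♟ ♟ ♟
· · · · · · · ·
· · · · · · · ·
· · · · · · · ·
· · · · · · ♙ ·
♙ ♙ ♙ ♙ ♙ ♙ · ♙
♖ ♘ ♗ ♕ ♔ ♗ ♘ ♖


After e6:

♜ ♞ ♝ ♛ ♚ ♝ ♞ ♜
♟ ♟ ♟ ♟ · ♟ ♟ ♟
· · · · ♟ · · ·
· · · · · · · ·
· · · · · · · ·
· · · · · · ♙ ·
♙ ♙ ♙ ♙ ♙ ♙ · ♙
♖ ♘ ♗ ♕ ♔ ♗ ♘ ♖


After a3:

♜ ♞ ♝ ♛ ♚ ♝ ♞ ♜
♟ ♟ ♟ ♟ · ♟ ♟ ♟
· · · · ♟ · · ·
· · · · · · · ·
· · · · · · · ·
♙ · · · · · ♙ ·
· ♙ ♙ ♙ ♙ ♙ · ♙
♖ ♘ ♗ ♕ ♔ ♗ ♘ ♖


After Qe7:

♜ ♞ ♝ · ♚ ♝ ♞ ♜
♟ ♟ ♟ ♟ ♛ ♟ ♟ ♟
· · · · ♟ · · ·
· · · · · · · ·
· · · · · · · ·
♙ · · · · · ♙ ·
· ♙ ♙ ♙ ♙ ♙ · ♙
♖ ♘ ♗ ♕ ♔ ♗ ♘ ♖


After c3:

♜ ♞ ♝ · ♚ ♝ ♞ ♜
♟ ♟ ♟ ♟ ♛ ♟ ♟ ♟
· · · · ♟ · · ·
· · · · · · · ·
· · · · · · · ·
♙ · ♙ · · · ♙ ·
· ♙ · ♙ ♙ ♙ · ♙
♖ ♘ ♗ ♕ ♔ ♗ ♘ ♖


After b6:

♜ ♞ ♝ · ♚ ♝ ♞ ♜
♟ · ♟ ♟ ♛ ♟ ♟ ♟
· ♟ · · ♟ · · ·
· · · · · · · ·
· · · · · · · ·
♙ · ♙ · · · ♙ ·
· ♙ · ♙ ♙ ♙ · ♙
♖ ♘ ♗ ♕ ♔ ♗ ♘ ♖


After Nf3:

♜ ♞ ♝ · ♚ ♝ ♞ ♜
♟ · ♟ ♟ ♛ ♟ ♟ ♟
· ♟ · · ♟ · · ·
· · · · · · · ·
· · · · · · · ·
♙ · ♙ · · ♘ ♙ ·
· ♙ · ♙ ♙ ♙ · ♙
♖ ♘ ♗ ♕ ♔ ♗ · ♖



  a b c d e f g h
  ─────────────────
8│♜ ♞ ♝ · ♚ ♝ ♞ ♜│8
7│♟ · ♟ ♟ ♛ ♟ ♟ ♟│7
6│· ♟ · · ♟ · · ·│6
5│· · · · · · · ·│5
4│· · · · · · · ·│4
3│♙ · ♙ · · ♘ ♙ ·│3
2│· ♙ · ♙ ♙ ♙ · ♙│2
1│♖ ♘ ♗ ♕ ♔ ♗ · ♖│1
  ─────────────────
  a b c d e f g h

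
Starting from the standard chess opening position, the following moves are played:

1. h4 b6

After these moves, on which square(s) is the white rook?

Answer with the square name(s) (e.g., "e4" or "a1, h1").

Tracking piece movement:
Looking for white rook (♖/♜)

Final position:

  a b c d e f g h
  ─────────────────
8│♜ ♞ ♝ ♛ ♚ ♝ ♞ ♜│8
7│♟ · ♟ ♟ ♟ ♟ ♟ ♟│7
6│· ♟ · · · · · ·│6
5│· · · · · · · ·│5
4│· · · · · · · ♙│4
3│· · · · · · · ·│3
2│♙ ♙ ♙ ♙ ♙ ♙ ♙ ·│2
1│♖ ♘ ♗ ♕ ♔ ♗ ♘ ♖│1
  ─────────────────
  a b c d e f g h


a1, h1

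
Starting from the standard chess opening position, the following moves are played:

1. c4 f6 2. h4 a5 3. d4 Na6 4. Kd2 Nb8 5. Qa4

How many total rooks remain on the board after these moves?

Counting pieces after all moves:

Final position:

  a b c d e f g h
  ─────────────────
8│♜ ♞ ♝ ♛ ♚ ♝ ♞ ♜│8
7│· ♟ ♟ ♟ ♟ · ♟ ♟│7
6│· · · · · ♟ · ·│6
5│♟ · · · · · · ·│5
4│♕ · ♙ ♙ · · · ♙│4
3│· · · · · · · ·│3
2│♙ ♙ · ♔ ♙ ♙ ♙ ·│2
1│♖ ♘ ♗ · · ♗ ♘ ♖│1
  ─────────────────
  a b c d e f g h


4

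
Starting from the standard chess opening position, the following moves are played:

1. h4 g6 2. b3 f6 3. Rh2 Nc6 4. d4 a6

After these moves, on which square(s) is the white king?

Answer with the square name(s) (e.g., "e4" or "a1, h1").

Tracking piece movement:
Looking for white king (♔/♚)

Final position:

  a b c d e f g h
  ─────────────────
8│♜ · ♝ ♛ ♚ ♝ ♞ ♜│8
7│· ♟ ♟ ♟ ♟ · · ♟│7
6│♟ · ♞ · · ♟ ♟ ·│6
5│· · · · · · · ·│5
4│· · · ♙ · · · ♙│4
3│· ♙ · · · · · ·│3
2│♙ · ♙ · ♙ ♙ ♙ ♖│2
1│♖ ♘ ♗ ♕ ♔ ♗ ♘ ·│1
  ─────────────────
  a b c d e f g h


e1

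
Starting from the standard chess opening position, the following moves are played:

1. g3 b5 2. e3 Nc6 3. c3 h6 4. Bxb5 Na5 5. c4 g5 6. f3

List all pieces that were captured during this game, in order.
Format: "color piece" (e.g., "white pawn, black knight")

Tracking captures:
  Bxb5: captured black pawn

black pawn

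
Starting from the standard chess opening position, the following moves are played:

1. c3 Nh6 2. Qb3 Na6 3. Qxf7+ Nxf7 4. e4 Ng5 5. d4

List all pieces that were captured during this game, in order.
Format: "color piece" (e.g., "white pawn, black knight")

Tracking captures:
  Qxf7+: captured black pawn
  Nxf7: captured white queen

black pawn, white queen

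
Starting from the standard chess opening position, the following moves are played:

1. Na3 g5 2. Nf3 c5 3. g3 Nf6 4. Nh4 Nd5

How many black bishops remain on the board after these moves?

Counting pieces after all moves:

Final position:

  a b c d e f g h
  ─────────────────
8│♜ ♞ ♝ ♛ ♚ ♝ · ♜│8
7│♟ ♟ · ♟ ♟ ♟ · ♟│7
6│· · · · · · · ·│6
5│· · ♟ ♞ · · ♟ ·│5
4│· · · · · · · ♘│4
3│♘ · · · · · ♙ ·│3
2│♙ ♙ ♙ ♙ ♙ ♙ · ♙│2
1│♖ · ♗ ♕ ♔ ♗ · ♖│1
  ─────────────────
  a b c d e f g h


2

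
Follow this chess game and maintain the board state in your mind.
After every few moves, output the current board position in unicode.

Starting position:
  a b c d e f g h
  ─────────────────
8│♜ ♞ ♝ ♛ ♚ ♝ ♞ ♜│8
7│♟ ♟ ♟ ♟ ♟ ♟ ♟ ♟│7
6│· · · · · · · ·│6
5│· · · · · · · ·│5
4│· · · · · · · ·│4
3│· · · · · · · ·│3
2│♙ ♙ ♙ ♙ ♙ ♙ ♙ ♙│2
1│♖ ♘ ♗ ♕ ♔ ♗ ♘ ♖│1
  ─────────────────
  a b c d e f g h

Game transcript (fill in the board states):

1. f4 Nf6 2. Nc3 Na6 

  a b c d e f g h
  ─────────────────
8│♜ · ♝ ♛ ♚ ♝ · ♜│8
7│♟ ♟ ♟ ♟ ♟ ♟ ♟ ♟│7
6│♞ · · · · ♞ · ·│6
5│· · · · · · · ·│5
4│· · · · · ♙ · ·│4
3│· · ♘ · · · · ·│3
2│♙ ♙ ♙ ♙ ♙ · ♙ ♙│2
1│♖ · ♗ ♕ ♔ ♗ ♘ ♖│1
  ─────────────────
  a b c d e f g h

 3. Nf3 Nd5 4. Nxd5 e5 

  a b c d e f g h
  ─────────────────
8│♜ · ♝ ♛ ♚ ♝ · ♜│8
7│♟ ♟ ♟ ♟ · ♟ ♟ ♟│7
6│♞ · · · · · · ·│6
5│· · · ♘ ♟ · · ·│5
4│· · · · · ♙ · ·│4
3│· · · · · ♘ · ·│3
2│♙ ♙ ♙ ♙ ♙ · ♙ ♙│2
1│♖ · ♗ ♕ ♔ ♗ · ♖│1
  ─────────────────
  a b c d e f g h

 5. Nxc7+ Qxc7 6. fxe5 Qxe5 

  a b c d e f g h
  ─────────────────
8│♜ · ♝ · ♚ ♝ · ♜│8
7│♟ ♟ · ♟ · ♟ ♟ ♟│7
6│♞ · · · · · · ·│6
5│· · · · ♛ · · ·│5
4│· · · · · · · ·│4
3│· · · · · ♘ · ·│3
2│♙ ♙ ♙ ♙ ♙ · ♙ ♙│2
1│♖ · ♗ ♕ ♔ ♗ · ♖│1
  ─────────────────
  a b c d e f g h

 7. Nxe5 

  a b c d e f g h
  ─────────────────
8│♜ · ♝ · ♚ ♝ · ♜│8
7│♟ ♟ · ♟ · ♟ ♟ ♟│7
6│♞ · · · · · · ·│6
5│· · · · ♘ · · ·│5
4│· · · · · · · ·│4
3│· · · · · · · ·│3
2│♙ ♙ ♙ ♙ ♙ · ♙ ♙│2
1│♖ · ♗ ♕ ♔ ♗ · ♖│1
  ─────────────────
  a b c d e f g h


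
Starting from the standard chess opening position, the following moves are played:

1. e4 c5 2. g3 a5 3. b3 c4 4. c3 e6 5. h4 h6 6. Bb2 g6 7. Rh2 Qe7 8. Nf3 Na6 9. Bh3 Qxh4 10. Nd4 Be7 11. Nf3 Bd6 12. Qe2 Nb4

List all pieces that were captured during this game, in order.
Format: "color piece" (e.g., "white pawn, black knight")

Tracking captures:
  Qxh4: captured white pawn

white pawn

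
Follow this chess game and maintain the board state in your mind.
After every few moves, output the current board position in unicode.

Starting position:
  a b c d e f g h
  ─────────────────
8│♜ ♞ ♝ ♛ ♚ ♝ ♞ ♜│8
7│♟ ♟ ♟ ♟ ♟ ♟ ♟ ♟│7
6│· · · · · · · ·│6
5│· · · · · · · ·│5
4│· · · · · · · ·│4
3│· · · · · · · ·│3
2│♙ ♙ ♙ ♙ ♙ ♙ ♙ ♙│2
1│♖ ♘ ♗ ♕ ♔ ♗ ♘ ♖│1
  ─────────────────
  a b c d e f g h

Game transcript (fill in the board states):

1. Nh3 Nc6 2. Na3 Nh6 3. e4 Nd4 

  a b c d e f g h
  ─────────────────
8│♜ · ♝ ♛ ♚ ♝ · ♜│8
7│♟ ♟ ♟ ♟ ♟ ♟ ♟ ♟│7
6│· · · · · · · ♞│6
5│· · · · · · · ·│5
4│· · · ♞ ♙ · · ·│4
3│♘ · · · · · · ♘│3
2│♙ ♙ ♙ ♙ · ♙ ♙ ♙│2
1│♖ · ♗ ♕ ♔ ♗ · ♖│1
  ─────────────────
  a b c d e f g h

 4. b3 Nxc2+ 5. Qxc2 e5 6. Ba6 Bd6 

  a b c d e f g h
  ─────────────────
8│♜ · ♝ ♛ ♚ · · ♜│8
7│♟ ♟ ♟ ♟ · ♟ ♟ ♟│7
6│♗ · · ♝ · · · ♞│6
5│· · · · ♟ · · ·│5
4│· · · · ♙ · · ·│4
3│♘ ♙ · · · · · ♘│3
2│♙ · ♕ ♙ · ♙ ♙ ♙│2
1│♖ · ♗ · ♔ · · ♖│1
  ─────────────────
  a b c d e f g h

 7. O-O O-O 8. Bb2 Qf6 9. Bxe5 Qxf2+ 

  a b c d e f g h
  ─────────────────
8│♜ · ♝ · · ♜ ♚ ·│8
7│♟ ♟ ♟ ♟ · ♟ ♟ ♟│7
6│♗ · · ♝ · · · ♞│6
5│· · · · ♗ · · ·│5
4│· · · · ♙ · · ·│4
3│♘ ♙ · · · · · ♘│3
2│♙ · ♕ ♙ · ♛ ♙ ♙│2
1│♖ · · · · ♖ ♔ ·│1
  ─────────────────
  a b c d e f g h

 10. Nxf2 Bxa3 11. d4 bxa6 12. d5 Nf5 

  a b c d e f g h
  ─────────────────
8│♜ · ♝ · · ♜ ♚ ·│8
7│♟ · ♟ ♟ · ♟ ♟ ♟│7
6│♟ · · · · · · ·│6
5│· · · ♙ ♗ ♞ · ·│5
4│· · · · ♙ · · ·│4
3│♝ ♙ · · · · · ·│3
2│♙ · ♕ · · ♘ ♙ ♙│2
1│♖ · · · · ♖ ♔ ·│1
  ─────────────────
  a b c d e f g h

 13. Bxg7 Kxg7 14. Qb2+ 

  a b c d e f g h
  ─────────────────
8│♜ · ♝ · · ♜ · ·│8
7│♟ · ♟ ♟ · ♟ ♚ ♟│7
6│♟ · · · · · · ·│6
5│· · · ♙ · ♞ · ·│5
4│· · · · ♙ · · ·│4
3│♝ ♙ · · · · · ·│3
2│♙ ♕ · · · ♘ ♙ ♙│2
1│♖ · · · · ♖ ♔ ·│1
  ─────────────────
  a b c d e f g h


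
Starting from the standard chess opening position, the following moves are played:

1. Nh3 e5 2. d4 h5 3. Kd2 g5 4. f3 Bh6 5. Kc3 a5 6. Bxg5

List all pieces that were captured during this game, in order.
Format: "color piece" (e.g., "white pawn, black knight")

Tracking captures:
  Bxg5: captured black pawn

black pawn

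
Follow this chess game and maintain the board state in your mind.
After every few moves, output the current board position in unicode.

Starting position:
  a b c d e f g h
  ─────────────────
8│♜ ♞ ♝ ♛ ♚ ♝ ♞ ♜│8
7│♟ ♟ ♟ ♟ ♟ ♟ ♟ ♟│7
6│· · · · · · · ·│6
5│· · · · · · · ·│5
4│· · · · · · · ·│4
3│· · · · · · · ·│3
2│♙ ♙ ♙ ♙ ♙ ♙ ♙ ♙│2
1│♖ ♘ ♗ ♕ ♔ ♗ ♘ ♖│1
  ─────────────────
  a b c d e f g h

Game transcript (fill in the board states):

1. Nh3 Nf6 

  a b c d e f g h
  ─────────────────
8│♜ ♞ ♝ ♛ ♚ ♝ · ♜│8
7│♟ ♟ ♟ ♟ ♟ ♟ ♟ ♟│7
6│· · · · · ♞ · ·│6
5│· · · · · · · ·│5
4│· · · · · · · ·│4
3│· · · · · · · ♘│3
2│♙ ♙ ♙ ♙ ♙ ♙ ♙ ♙│2
1│♖ ♘ ♗ ♕ ♔ ♗ · ♖│1
  ─────────────────
  a b c d e f g h

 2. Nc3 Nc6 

  a b c d e f g h
  ─────────────────
8│♜ · ♝ ♛ ♚ ♝ · ♜│8
7│♟ ♟ ♟ ♟ ♟ ♟ ♟ ♟│7
6│· · ♞ · · ♞ · ·│6
5│· · · · · · · ·│5
4│· · · · · · · ·│4
3│· · ♘ · · · · ♘│3
2│♙ ♙ ♙ ♙ ♙ ♙ ♙ ♙│2
1│♖ · ♗ ♕ ♔ ♗ · ♖│1
  ─────────────────
  a b c d e f g h

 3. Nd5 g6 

  a b c d e f g h
  ─────────────────
8│♜ · ♝ ♛ ♚ ♝ · ♜│8
7│♟ ♟ ♟ ♟ ♟ ♟ · ♟│7
6│· · ♞ · · ♞ ♟ ·│6
5│· · · ♘ · · · ·│5
4│· · · · · · · ·│4
3│· · · · · · · ♘│3
2│♙ ♙ ♙ ♙ ♙ ♙ ♙ ♙│2
1│♖ · ♗ ♕ ♔ ♗ · ♖│1
  ─────────────────
  a b c d e f g h

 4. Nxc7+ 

  a b c d e f g h
  ─────────────────
8│♜ · ♝ ♛ ♚ ♝ · ♜│8
7│♟ ♟ ♘ ♟ ♟ ♟ · ♟│7
6│· · ♞ · · ♞ ♟ ·│6
5│· · · · · · · ·│5
4│· · · · · · · ·│4
3│· · · · · · · ♘│3
2│♙ ♙ ♙ ♙ ♙ ♙ ♙ ♙│2
1│♖ · ♗ ♕ ♔ ♗ · ♖│1
  ─────────────────
  a b c d e f g h


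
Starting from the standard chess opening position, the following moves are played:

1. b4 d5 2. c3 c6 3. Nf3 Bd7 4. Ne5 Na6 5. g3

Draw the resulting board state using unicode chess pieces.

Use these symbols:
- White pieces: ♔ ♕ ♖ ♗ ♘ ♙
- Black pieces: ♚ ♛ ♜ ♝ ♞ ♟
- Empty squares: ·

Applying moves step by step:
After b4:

♜ ♞ ♝ ♛ ♚ ♝ ♞ ♜
♟ ♟ ♟ ♟ ♟ ♟ ♟ ♟
· · · · · · · ·
· · · · · · · ·
· ♙ · · · · · ·
· · · · · · · ·
♙ · ♙ ♙ ♙ ♙ ♙ ♙
♖ ♘ ♗ ♕ ♔ ♗ ♘ ♖


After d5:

♜ ♞ ♝ ♛ ♚ ♝ ♞ ♜
♟ ♟ ♟ · ♟ ♟ ♟ ♟
· · · · · · · ·
· · · ♟ · · · ·
· ♙ · · · · · ·
· · · · · · · ·
♙ · ♙ ♙ ♙ ♙ ♙ ♙
♖ ♘ ♗ ♕ ♔ ♗ ♘ ♖


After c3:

♜ ♞ ♝ ♛ ♚ ♝ ♞ ♜
♟ ♟ ♟ · ♟ ♟ ♟ ♟
· · · · · · · ·
· · · ♟ · · · ·
· ♙ · · · · · ·
· · ♙ · · · · ·
♙ · · ♙ ♙ ♙ ♙ ♙
♖ ♘ ♗ ♕ ♔ ♗ ♘ ♖


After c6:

♜ ♞ ♝ ♛ ♚ ♝ ♞ ♜
♟ ♟ · · ♟ ♟ ♟ ♟
· · ♟ · · · · ·
· · · ♟ · · · ·
· ♙ · · · · · ·
· · ♙ · · · · ·
♙ · · ♙ ♙ ♙ ♙ ♙
♖ ♘ ♗ ♕ ♔ ♗ ♘ ♖


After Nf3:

♜ ♞ ♝ ♛ ♚ ♝ ♞ ♜
♟ ♟ · · ♟ ♟ ♟ ♟
· · ♟ · · · · ·
· · · ♟ · · · ·
· ♙ · · · · · ·
· · ♙ · · ♘ · ·
♙ · · ♙ ♙ ♙ ♙ ♙
♖ ♘ ♗ ♕ ♔ ♗ · ♖


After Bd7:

♜ ♞ · ♛ ♚ ♝ ♞ ♜
♟ ♟ · ♝ ♟ ♟ ♟ ♟
· · ♟ · · · · ·
· · · ♟ · · · ·
· ♙ · · · · · ·
· · ♙ · · ♘ · ·
♙ · · ♙ ♙ ♙ ♙ ♙
♖ ♘ ♗ ♕ ♔ ♗ · ♖


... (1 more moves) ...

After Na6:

♜ · · ♛ ♚ ♝ ♞ ♜
♟ ♟ · ♝ ♟ ♟ ♟ ♟
♞ · ♟ · · · · ·
· · · ♟ ♘ · · ·
· ♙ · · · · · ·
· · ♙ · · · · ·
♙ · · ♙ ♙ ♙ ♙ ♙
♖ ♘ ♗ ♕ ♔ ♗ · ♖


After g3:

♜ · · ♛ ♚ ♝ ♞ ♜
♟ ♟ · ♝ ♟ ♟ ♟ ♟
♞ · ♟ · · · · ·
· · · ♟ ♘ · · ·
· ♙ · · · · · ·
· · ♙ · · · ♙ ·
♙ · · ♙ ♙ ♙ · ♙
♖ ♘ ♗ ♕ ♔ ♗ · ♖



  a b c d e f g h
  ─────────────────
8│♜ · · ♛ ♚ ♝ ♞ ♜│8
7│♟ ♟ · ♝ ♟ ♟ ♟ ♟│7
6│♞ · ♟ · · · · ·│6
5│· · · ♟ ♘ · · ·│5
4│· ♙ · · · · · ·│4
3│· · ♙ · · · ♙ ·│3
2│♙ · · ♙ ♙ ♙ · ♙│2
1│♖ ♘ ♗ ♕ ♔ ♗ · ♖│1
  ─────────────────
  a b c d e f g h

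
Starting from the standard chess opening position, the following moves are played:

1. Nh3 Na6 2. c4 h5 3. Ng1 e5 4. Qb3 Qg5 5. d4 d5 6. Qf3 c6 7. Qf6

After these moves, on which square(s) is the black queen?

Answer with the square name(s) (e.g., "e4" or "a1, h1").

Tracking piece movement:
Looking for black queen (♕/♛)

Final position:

  a b c d e f g h
  ─────────────────
8│♜ · ♝ · ♚ ♝ ♞ ♜│8
7│♟ ♟ · · · ♟ ♟ ·│7
6│♞ · ♟ · · ♕ · ·│6
5│· · · ♟ ♟ · ♛ ♟│5
4│· · ♙ ♙ · · · ·│4
3│· · · · · · · ·│3
2│♙ ♙ · · ♙ ♙ ♙ ♙│2
1│♖ ♘ ♗ · ♔ ♗ ♘ ♖│1
  ─────────────────
  a b c d e f g h


g5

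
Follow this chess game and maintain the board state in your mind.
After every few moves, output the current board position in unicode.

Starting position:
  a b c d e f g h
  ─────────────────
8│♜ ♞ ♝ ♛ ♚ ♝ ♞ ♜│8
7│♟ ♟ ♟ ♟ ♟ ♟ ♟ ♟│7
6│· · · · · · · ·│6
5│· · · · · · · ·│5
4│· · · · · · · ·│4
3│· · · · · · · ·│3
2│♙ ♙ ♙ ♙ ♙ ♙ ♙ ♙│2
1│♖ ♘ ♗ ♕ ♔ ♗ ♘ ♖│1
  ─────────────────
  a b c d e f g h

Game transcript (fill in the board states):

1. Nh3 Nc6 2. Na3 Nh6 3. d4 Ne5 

  a b c d e f g h
  ─────────────────
8│♜ · ♝ ♛ ♚ ♝ · ♜│8
7│♟ ♟ ♟ ♟ ♟ ♟ ♟ ♟│7
6│· · · · · · · ♞│6
5│· · · · ♞ · · ·│5
4│· · · ♙ · · · ·│4
3│♘ · · · · · · ♘│3
2│♙ ♙ ♙ · ♙ ♙ ♙ ♙│2
1│♖ · ♗ ♕ ♔ ♗ · ♖│1
  ─────────────────
  a b c d e f g h

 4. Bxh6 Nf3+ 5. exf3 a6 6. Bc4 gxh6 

  a b c d e f g h
  ─────────────────
8│♜ · ♝ ♛ ♚ ♝ · ♜│8
7│· ♟ ♟ ♟ ♟ ♟ · ♟│7
6│♟ · · · · · · ♟│6
5│· · · · · · · ·│5
4│· · ♗ ♙ · · · ·│4
3│♘ · · · · ♙ · ♘│3
2│♙ ♙ ♙ · · ♙ ♙ ♙│2
1│♖ · · ♕ ♔ · · ♖│1
  ─────────────────
  a b c d e f g h

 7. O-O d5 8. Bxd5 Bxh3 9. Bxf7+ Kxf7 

  a b c d e f g h
  ─────────────────
8│♜ · · ♛ · ♝ · ♜│8
7│· ♟ ♟ · ♟ ♚ · ♟│7
6│♟ · · · · · · ♟│6
5│· · · · · · · ·│5
4│· · · ♙ · · · ·│4
3│♘ · · · · ♙ · ♝│3
2│♙ ♙ ♙ · · ♙ ♙ ♙│2
1│♖ · · ♕ · ♖ ♔ ·│1
  ─────────────────
  a b c d e f g h

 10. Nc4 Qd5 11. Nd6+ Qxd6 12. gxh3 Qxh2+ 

  a b c d e f g h
  ─────────────────
8│♜ · · · · ♝ · ♜│8
7│· ♟ ♟ · ♟ ♚ · ♟│7
6│♟ · · · · · · ♟│6
5│· · · · · · · ·│5
4│· · · ♙ · · · ·│4
3│· · · · · ♙ · ♙│3
2│♙ ♙ ♙ · · ♙ · ♛│2
1│♖ · · ♕ · ♖ ♔ ·│1
  ─────────────────
  a b c d e f g h

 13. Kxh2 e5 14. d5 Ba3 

  a b c d e f g h
  ─────────────────
8│♜ · · · · · · ♜│8
7│· ♟ ♟ · · ♚ · ♟│7
6│♟ · · · · · · ♟│6
5│· · · ♙ ♟ · · ·│5
4│· · · · · · · ·│4
3│♝ · · · · ♙ · ♙│3
2│♙ ♙ ♙ · · ♙ · ♔│2
1│♖ · · ♕ · ♖ · ·│1
  ─────────────────
  a b c d e f g h


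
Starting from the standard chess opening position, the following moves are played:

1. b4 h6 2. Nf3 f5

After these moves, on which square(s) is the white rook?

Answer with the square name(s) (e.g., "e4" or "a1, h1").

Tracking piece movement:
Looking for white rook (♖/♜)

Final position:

  a b c d e f g h
  ─────────────────
8│♜ ♞ ♝ ♛ ♚ ♝ ♞ ♜│8
7│♟ ♟ ♟ ♟ ♟ · ♟ ·│7
6│· · · · · · · ♟│6
5│· · · · · ♟ · ·│5
4│· ♙ · · · · · ·│4
3│· · · · · ♘ · ·│3
2│♙ · ♙ ♙ ♙ ♙ ♙ ♙│2
1│♖ ♘ ♗ ♕ ♔ ♗ · ♖│1
  ─────────────────
  a b c d e f g h


a1, h1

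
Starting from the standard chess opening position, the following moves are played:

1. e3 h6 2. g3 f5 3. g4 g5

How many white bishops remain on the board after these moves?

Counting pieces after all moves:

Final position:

  a b c d e f g h
  ─────────────────
8│♜ ♞ ♝ ♛ ♚ ♝ ♞ ♜│8
7│♟ ♟ ♟ ♟ ♟ · · ·│7
6│· · · · · · · ♟│6
5│· · · · · ♟ ♟ ·│5
4│· · · · · · ♙ ·│4
3│· · · · ♙ · · ·│3
2│♙ ♙ ♙ ♙ · ♙ · ♙│2
1│♖ ♘ ♗ ♕ ♔ ♗ ♘ ♖│1
  ─────────────────
  a b c d e f g h


2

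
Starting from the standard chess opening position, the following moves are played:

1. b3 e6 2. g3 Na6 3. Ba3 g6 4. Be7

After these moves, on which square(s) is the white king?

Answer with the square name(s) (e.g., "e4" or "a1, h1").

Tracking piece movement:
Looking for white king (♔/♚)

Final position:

  a b c d e f g h
  ─────────────────
8│♜ · ♝ ♛ ♚ ♝ ♞ ♜│8
7│♟ ♟ ♟ ♟ ♗ ♟ · ♟│7
6│♞ · · · ♟ · ♟ ·│6
5│· · · · · · · ·│5
4│· · · · · · · ·│4
3│· ♙ · · · · ♙ ·│3
2│♙ · ♙ ♙ ♙ ♙ · ♙│2
1│♖ ♘ · ♕ ♔ ♗ ♘ ♖│1
  ─────────────────
  a b c d e f g h


e1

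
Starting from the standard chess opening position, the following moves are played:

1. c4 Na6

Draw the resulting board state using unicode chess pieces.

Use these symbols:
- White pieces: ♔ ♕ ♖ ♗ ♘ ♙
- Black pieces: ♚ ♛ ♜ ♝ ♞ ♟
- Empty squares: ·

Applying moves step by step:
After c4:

♜ ♞ ♝ ♛ ♚ ♝ ♞ ♜
♟ ♟ ♟ ♟ ♟ ♟ ♟ ♟
· · · · · · · ·
· · · · · · · ·
· · ♙ · · · · ·
· · · · · · · ·
♙ ♙ · ♙ ♙ ♙ ♙ ♙
♖ ♘ ♗ ♕ ♔ ♗ ♘ ♖


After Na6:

♜ · ♝ ♛ ♚ ♝ ♞ ♜
♟ ♟ ♟ ♟ ♟ ♟ ♟ ♟
♞ · · · · · · ·
· · · · · · · ·
· · ♙ · · · · ·
· · · · · · · ·
♙ ♙ · ♙ ♙ ♙ ♙ ♙
♖ ♘ ♗ ♕ ♔ ♗ ♘ ♖



  a b c d e f g h
  ─────────────────
8│♜ · ♝ ♛ ♚ ♝ ♞ ♜│8
7│♟ ♟ ♟ ♟ ♟ ♟ ♟ ♟│7
6│♞ · · · · · · ·│6
5│· · · · · · · ·│5
4│· · ♙ · · · · ·│4
3│· · · · · · · ·│3
2│♙ ♙ · ♙ ♙ ♙ ♙ ♙│2
1│♖ ♘ ♗ ♕ ♔ ♗ ♘ ♖│1
  ─────────────────
  a b c d e f g h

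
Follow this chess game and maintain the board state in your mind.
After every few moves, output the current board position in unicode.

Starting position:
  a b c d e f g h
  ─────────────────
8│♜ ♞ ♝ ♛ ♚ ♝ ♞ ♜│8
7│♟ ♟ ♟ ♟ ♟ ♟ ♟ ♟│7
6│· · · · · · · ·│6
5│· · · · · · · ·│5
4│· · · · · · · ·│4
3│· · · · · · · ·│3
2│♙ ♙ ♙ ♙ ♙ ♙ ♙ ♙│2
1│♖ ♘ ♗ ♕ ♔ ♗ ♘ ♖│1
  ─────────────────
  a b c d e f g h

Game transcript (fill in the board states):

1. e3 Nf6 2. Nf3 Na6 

  a b c d e f g h
  ─────────────────
8│♜ · ♝ ♛ ♚ ♝ · ♜│8
7│♟ ♟ ♟ ♟ ♟ ♟ ♟ ♟│7
6│♞ · · · · ♞ · ·│6
5│· · · · · · · ·│5
4│· · · · · · · ·│4
3│· · · · ♙ ♘ · ·│3
2│♙ ♙ ♙ ♙ · ♙ ♙ ♙│2
1│♖ ♘ ♗ ♕ ♔ ♗ · ♖│1
  ─────────────────
  a b c d e f g h

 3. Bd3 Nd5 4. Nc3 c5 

  a b c d e f g h
  ─────────────────
8│♜ · ♝ ♛ ♚ ♝ · ♜│8
7│♟ ♟ · ♟ ♟ ♟ ♟ ♟│7
6│♞ · · · · · · ·│6
5│· · ♟ ♞ · · · ·│5
4│· · · · · · · ·│4
3│· · ♘ ♗ ♙ ♘ · ·│3
2│♙ ♙ ♙ ♙ · ♙ ♙ ♙│2
1│♖ · ♗ ♕ ♔ · · ♖│1
  ─────────────────
  a b c d e f g h

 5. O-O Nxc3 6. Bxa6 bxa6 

  a b c d e f g h
  ─────────────────
8│♜ · ♝ ♛ ♚ ♝ · ♜│8
7│♟ · · ♟ ♟ ♟ ♟ ♟│7
6│♟ · · · · · · ·│6
5│· · ♟ · · · · ·│5
4│· · · · · · · ·│4
3│· · ♞ · ♙ ♘ · ·│3
2│♙ ♙ ♙ ♙ · ♙ ♙ ♙│2
1│♖ · ♗ ♕ · ♖ ♔ ·│1
  ─────────────────
  a b c d e f g h

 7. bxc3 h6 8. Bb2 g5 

  a b c d e f g h
  ─────────────────
8│♜ · ♝ ♛ ♚ ♝ · ♜│8
7│♟ · · ♟ ♟ ♟ · ·│7
6│♟ · · · · · · ♟│6
5│· · ♟ · · · ♟ ·│5
4│· · · · · · · ·│4
3│· · ♙ · ♙ ♘ · ·│3
2│♙ ♗ ♙ ♙ · ♙ ♙ ♙│2
1│♖ · · ♕ · ♖ ♔ ·│1
  ─────────────────
  a b c d e f g h

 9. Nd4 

  a b c d e f g h
  ─────────────────
8│♜ · ♝ ♛ ♚ ♝ · ♜│8
7│♟ · · ♟ ♟ ♟ · ·│7
6│♟ · · · · · · ♟│6
5│· · ♟ · · · ♟ ·│5
4│· · · ♘ · · · ·│4
3│· · ♙ · ♙ · · ·│3
2│♙ ♗ ♙ ♙ · ♙ ♙ ♙│2
1│♖ · · ♕ · ♖ ♔ ·│1
  ─────────────────
  a b c d e f g h


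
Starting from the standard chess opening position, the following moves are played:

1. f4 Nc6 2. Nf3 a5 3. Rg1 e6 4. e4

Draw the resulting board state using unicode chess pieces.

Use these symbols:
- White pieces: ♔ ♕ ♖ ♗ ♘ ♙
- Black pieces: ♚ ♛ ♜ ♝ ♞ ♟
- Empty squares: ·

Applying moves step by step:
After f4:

♜ ♞ ♝ ♛ ♚ ♝ ♞ ♜
♟ ♟ ♟ ♟ ♟ ♟ ♟ ♟
· · · · · · · ·
· · · · · · · ·
· · · · · ♙ · ·
· · · · · · · ·
♙ ♙ ♙ ♙ ♙ · ♙ ♙
♖ ♘ ♗ ♕ ♔ ♗ ♘ ♖


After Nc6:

♜ · ♝ ♛ ♚ ♝ ♞ ♜
♟ ♟ ♟ ♟ ♟ ♟ ♟ ♟
· · ♞ · · · · ·
· · · · · · · ·
· · · · · ♙ · ·
· · · · · · · ·
♙ ♙ ♙ ♙ ♙ · ♙ ♙
♖ ♘ ♗ ♕ ♔ ♗ ♘ ♖


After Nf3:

♜ · ♝ ♛ ♚ ♝ ♞ ♜
♟ ♟ ♟ ♟ ♟ ♟ ♟ ♟
· · ♞ · · · · ·
· · · · · · · ·
· · · · · ♙ · ·
· · · · · ♘ · ·
♙ ♙ ♙ ♙ ♙ · ♙ ♙
♖ ♘ ♗ ♕ ♔ ♗ · ♖


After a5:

♜ · ♝ ♛ ♚ ♝ ♞ ♜
· ♟ ♟ ♟ ♟ ♟ ♟ ♟
· · ♞ · · · · ·
♟ · · · · · · ·
· · · · · ♙ · ·
· · · · · ♘ · ·
♙ ♙ ♙ ♙ ♙ · ♙ ♙
♖ ♘ ♗ ♕ ♔ ♗ · ♖


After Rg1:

♜ · ♝ ♛ ♚ ♝ ♞ ♜
· ♟ ♟ ♟ ♟ ♟ ♟ ♟
· · ♞ · · · · ·
♟ · · · · · · ·
· · · · · ♙ · ·
· · · · · ♘ · ·
♙ ♙ ♙ ♙ ♙ · ♙ ♙
♖ ♘ ♗ ♕ ♔ ♗ ♖ ·


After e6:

♜ · ♝ ♛ ♚ ♝ ♞ ♜
· ♟ ♟ ♟ · ♟ ♟ ♟
· · ♞ · ♟ · · ·
♟ · · · · · · ·
· · · · · ♙ · ·
· · · · · ♘ · ·
♙ ♙ ♙ ♙ ♙ · ♙ ♙
♖ ♘ ♗ ♕ ♔ ♗ ♖ ·


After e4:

♜ · ♝ ♛ ♚ ♝ ♞ ♜
· ♟ ♟ ♟ · ♟ ♟ ♟
· · ♞ · ♟ · · ·
♟ · · · · · · ·
· · · · ♙ ♙ · ·
· · · · · ♘ · ·
♙ ♙ ♙ ♙ · · ♙ ♙
♖ ♘ ♗ ♕ ♔ ♗ ♖ ·



  a b c d e f g h
  ─────────────────
8│♜ · ♝ ♛ ♚ ♝ ♞ ♜│8
7│· ♟ ♟ ♟ · ♟ ♟ ♟│7
6│· · ♞ · ♟ · · ·│6
5│♟ · · · · · · ·│5
4│· · · · ♙ ♙ · ·│4
3│· · · · · ♘ · ·│3
2│♙ ♙ ♙ ♙ · · ♙ ♙│2
1│♖ ♘ ♗ ♕ ♔ ♗ ♖ ·│1
  ─────────────────
  a b c d e f g h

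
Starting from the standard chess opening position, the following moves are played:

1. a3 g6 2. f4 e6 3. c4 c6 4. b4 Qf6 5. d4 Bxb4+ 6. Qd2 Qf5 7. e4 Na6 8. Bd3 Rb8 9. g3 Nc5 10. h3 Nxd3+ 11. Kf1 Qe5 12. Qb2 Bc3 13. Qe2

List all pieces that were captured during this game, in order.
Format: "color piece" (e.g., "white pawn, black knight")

Tracking captures:
  Bxb4+: captured white pawn
  Nxd3+: captured white bishop

white pawn, white bishop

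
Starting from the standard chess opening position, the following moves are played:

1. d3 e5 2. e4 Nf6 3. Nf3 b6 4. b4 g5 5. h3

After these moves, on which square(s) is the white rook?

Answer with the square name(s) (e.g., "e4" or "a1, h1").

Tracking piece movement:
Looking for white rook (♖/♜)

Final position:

  a b c d e f g h
  ─────────────────
8│♜ ♞ ♝ ♛ ♚ ♝ · ♜│8
7│♟ · ♟ ♟ · ♟ · ♟│7
6│· ♟ · · · ♞ · ·│6
5│· · · · ♟ · ♟ ·│5
4│· ♙ · · ♙ · · ·│4
3│· · · ♙ · ♘ · ♙│3
2│♙ · ♙ · · ♙ ♙ ·│2
1│♖ ♘ ♗ ♕ ♔ ♗ · ♖│1
  ─────────────────
  a b c d e f g h


a1, h1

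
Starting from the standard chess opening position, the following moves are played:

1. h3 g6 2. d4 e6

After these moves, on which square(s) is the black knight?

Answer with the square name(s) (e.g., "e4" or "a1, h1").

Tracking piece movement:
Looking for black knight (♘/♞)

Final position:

  a b c d e f g h
  ─────────────────
8│♜ ♞ ♝ ♛ ♚ ♝ ♞ ♜│8
7│♟ ♟ ♟ ♟ · ♟ · ♟│7
6│· · · · ♟ · ♟ ·│6
5│· · · · · · · ·│5
4│· · · ♙ · · · ·│4
3│· · · · · · · ♙│3
2│♙ ♙ ♙ · ♙ ♙ ♙ ·│2
1│♖ ♘ ♗ ♕ ♔ ♗ ♘ ♖│1
  ─────────────────
  a b c d e f g h


b8, g8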